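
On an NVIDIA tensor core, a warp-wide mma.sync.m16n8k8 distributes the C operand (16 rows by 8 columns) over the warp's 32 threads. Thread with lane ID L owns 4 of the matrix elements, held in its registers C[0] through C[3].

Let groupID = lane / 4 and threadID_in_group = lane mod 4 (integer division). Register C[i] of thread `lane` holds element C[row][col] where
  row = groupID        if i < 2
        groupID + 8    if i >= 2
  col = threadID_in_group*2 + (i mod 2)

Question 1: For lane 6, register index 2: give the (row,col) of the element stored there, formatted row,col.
6: gr=1,th=2
[2] (1+8,2*2+0) = (9,4)

9,4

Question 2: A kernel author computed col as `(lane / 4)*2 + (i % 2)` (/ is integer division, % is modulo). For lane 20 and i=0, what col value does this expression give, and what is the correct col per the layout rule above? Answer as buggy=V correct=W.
buggy=10 correct=0

`(lane / 4)*2 + (i % 2)`[20,0]→10
lane 20→20/4=5, 20 mod 4=0
i=0  r:5+0→5  c:2·0+0→0
col: 10 vs 0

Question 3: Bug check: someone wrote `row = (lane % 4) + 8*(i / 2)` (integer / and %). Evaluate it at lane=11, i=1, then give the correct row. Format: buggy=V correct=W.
`(lane % 4) + 8*(i / 2)`[11,1]->3
lane 11: g=2 (11/4), t=3 (11%4)
i=1: r=2+0=2, c=3*2+1=7
row: 3 vs 2

buggy=3 correct=2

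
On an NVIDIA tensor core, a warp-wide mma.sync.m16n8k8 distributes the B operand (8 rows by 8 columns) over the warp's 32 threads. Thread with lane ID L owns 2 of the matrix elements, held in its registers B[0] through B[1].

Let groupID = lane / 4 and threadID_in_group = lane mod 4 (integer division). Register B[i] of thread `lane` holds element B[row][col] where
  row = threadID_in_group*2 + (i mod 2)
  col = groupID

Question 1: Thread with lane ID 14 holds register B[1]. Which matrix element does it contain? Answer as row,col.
14: gid=3,tid=2
[1] (2*2+1,3) = (5,3)

5,3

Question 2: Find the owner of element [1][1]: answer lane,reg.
c:1=>grp=1  r:1=>tig=0,lo=1
L=1*4+0=4  i=1=1

4,1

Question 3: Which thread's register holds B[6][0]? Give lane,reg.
c: 0->gid=0  r: 6->tid=3,i&1=0
L=0*4+3=3  i=0=0

3,0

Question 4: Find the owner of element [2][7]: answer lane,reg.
c=7→G=7  r=2→T=1,p=0
L=7*4+1=29  i=0=0

29,0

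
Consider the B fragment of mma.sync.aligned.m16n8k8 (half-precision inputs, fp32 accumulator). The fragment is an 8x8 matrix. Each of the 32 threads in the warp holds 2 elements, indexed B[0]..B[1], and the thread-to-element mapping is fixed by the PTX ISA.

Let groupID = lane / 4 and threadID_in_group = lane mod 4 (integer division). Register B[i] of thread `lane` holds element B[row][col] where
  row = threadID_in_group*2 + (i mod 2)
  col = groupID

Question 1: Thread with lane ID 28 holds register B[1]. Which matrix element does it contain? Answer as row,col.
lane 28=>28/4=7, 28 mod 4=0
i=1  r:2·0+1=>1  c:7

1,7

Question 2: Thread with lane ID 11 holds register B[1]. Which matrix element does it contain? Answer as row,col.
7,2

11: gr=2,th=3
[1] (3*2+1,2) = (7,2)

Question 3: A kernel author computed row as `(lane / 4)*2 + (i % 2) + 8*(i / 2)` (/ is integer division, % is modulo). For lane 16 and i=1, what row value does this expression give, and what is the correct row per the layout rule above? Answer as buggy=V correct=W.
`(lane / 4)*2 + (i % 2) + 8*(i / 2)`[16,1]→9
16: G=4,T=0
[1] (0*2+1,4) = (1,4)
row: 9 vs 1

buggy=9 correct=1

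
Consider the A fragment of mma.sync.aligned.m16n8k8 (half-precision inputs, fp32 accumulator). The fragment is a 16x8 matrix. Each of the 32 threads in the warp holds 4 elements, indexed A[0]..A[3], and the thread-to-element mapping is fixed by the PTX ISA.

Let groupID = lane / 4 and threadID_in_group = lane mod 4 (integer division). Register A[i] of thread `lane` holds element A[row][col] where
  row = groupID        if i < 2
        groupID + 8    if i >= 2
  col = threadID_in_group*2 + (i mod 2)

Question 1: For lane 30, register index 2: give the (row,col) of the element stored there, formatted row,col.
lane 30: gr=7 (30/4), th=2 (30%4)
i=2: r=7+8=15, c=2*2+0=4

15,4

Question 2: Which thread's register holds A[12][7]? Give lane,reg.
19,3

r: 12->gid=4,r8=1  c: 7->tid=3,i&1=1
L=4*4+3=19  i=1*2+1=3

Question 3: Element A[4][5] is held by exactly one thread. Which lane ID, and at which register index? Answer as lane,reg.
r=4→G=4,rhi=0  c=5→T=2,p=1
L=4*4+2=18  i=0*2+1=1

18,1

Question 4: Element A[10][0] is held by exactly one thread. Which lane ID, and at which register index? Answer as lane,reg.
r=10⇒gr=2,Rb=1  c=0⇒th=0,odd=0
L=2*4+0=8  i=1*2+0=2

8,2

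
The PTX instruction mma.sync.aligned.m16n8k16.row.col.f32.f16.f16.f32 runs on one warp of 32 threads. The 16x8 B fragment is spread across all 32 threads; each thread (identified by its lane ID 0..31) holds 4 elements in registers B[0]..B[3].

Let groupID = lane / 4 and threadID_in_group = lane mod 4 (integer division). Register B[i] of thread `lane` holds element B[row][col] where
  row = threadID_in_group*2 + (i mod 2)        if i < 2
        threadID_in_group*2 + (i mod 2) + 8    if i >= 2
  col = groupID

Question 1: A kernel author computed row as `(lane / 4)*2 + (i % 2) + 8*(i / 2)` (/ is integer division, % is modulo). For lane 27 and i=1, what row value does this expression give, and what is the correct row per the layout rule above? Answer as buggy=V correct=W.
`(lane / 4)*2 + (i % 2) + 8*(i / 2)`[27,1]⇒13
lane 27: gr=6 (27/4), th=3 (27%4)
i=1: r=3*2+1+0=7, c=gr=6
row: 13 vs 7

buggy=13 correct=7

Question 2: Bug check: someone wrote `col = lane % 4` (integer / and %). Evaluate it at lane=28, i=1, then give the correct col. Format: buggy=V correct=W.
`lane % 4`[28,1]->0
28: gid=7,tid=0
[1] (0*2+1+0,7) = (1,7)
col: 0 vs 7

buggy=0 correct=7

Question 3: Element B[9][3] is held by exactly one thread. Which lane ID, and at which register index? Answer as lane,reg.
c=3→G=3  r=9→rhi=1,T=0,p=1
L=3*4+0=12  i=1*2+1=3

12,3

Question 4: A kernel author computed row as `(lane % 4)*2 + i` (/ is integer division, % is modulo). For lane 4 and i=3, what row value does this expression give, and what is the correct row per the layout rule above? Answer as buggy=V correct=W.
`(lane % 4)*2 + i`[4,3]→3
lane 4→4/4=1, 4 mod 4=0
i=3  r:2·0+1+8→9  c:1
row: 3 vs 9

buggy=3 correct=9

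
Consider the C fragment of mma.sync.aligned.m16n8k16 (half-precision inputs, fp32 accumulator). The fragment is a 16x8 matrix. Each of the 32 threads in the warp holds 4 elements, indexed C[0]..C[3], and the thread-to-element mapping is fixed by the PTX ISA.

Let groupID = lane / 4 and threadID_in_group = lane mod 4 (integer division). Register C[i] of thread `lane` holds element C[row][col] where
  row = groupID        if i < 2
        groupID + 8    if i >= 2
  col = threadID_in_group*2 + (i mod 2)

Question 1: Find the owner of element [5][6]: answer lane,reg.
r:5=>grp=5,rB=0  c:6=>tig=3,lo=0
L=5*4+3=23  i=0*2+0=0

23,0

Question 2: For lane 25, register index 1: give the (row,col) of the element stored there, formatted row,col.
6,3

L=25⇒gr=25>>2=6, th=25&3=1
[1]⇒row 6+0=6  col 1·2+1=3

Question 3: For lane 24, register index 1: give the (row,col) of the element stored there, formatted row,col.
L=24=>grp=24>>2=6, tig=24&3=0
[1]=>row 6+0=6  col 0·2+1=1

6,1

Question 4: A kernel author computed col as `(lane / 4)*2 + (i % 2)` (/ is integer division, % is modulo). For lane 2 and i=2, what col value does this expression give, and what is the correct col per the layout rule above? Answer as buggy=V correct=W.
`(lane / 4)*2 + (i % 2)`[2,2]→0
2: G=0,T=2
[2] (0+8,2*2+0) = (8,4)
col: 0 vs 4

buggy=0 correct=4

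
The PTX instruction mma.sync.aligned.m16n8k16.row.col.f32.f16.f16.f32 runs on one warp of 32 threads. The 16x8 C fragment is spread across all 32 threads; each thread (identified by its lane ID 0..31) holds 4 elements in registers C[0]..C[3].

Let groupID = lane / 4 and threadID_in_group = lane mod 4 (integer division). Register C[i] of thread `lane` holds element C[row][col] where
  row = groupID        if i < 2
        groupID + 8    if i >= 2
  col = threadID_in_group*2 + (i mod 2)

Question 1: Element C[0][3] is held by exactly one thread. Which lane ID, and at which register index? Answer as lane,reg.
r=0→G=0,rhi=0  c=3→T=1,p=1
L=0*4+1=1  i=0*2+1=1

1,1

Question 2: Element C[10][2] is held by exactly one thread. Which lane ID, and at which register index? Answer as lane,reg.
r=10→G=2,rhi=1  c=2→T=1,p=0
L=2*4+1=9  i=1*2+0=2

9,2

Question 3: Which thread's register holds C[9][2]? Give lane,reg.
5,2

r=9→G=1,rhi=1  c=2→T=1,p=0
L=1*4+1=5  i=1*2+0=2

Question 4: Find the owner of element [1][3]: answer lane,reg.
r=1->g=1,rb=0  c=3->t=1,b0=1
L=1*4+1=5  i=0*2+1=1

5,1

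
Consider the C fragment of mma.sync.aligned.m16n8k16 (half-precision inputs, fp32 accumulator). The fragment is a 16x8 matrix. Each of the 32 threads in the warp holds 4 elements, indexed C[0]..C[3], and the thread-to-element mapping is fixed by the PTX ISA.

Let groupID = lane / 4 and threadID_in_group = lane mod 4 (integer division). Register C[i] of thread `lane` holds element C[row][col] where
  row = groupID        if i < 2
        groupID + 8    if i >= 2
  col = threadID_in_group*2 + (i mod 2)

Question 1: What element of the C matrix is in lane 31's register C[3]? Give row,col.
lane 31: g=7 (31/4), t=3 (31%4)
i=3: r=7+8=15, c=3*2+1=7

15,7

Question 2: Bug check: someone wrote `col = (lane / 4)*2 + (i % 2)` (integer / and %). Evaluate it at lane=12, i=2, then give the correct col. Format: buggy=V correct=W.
buggy=6 correct=0

`(lane / 4)*2 + (i % 2)`[12,2]⇒6
12: gr=3,th=0
[2] (3+8,0*2+0) = (11,0)
col: 6 vs 0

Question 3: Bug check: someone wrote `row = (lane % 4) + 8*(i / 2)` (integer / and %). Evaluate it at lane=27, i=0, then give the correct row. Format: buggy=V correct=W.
buggy=3 correct=6

`(lane % 4) + 8*(i / 2)`[27,0]→3
27: G=6,T=3
[0] (6+0,3*2+0) = (6,6)
row: 3 vs 6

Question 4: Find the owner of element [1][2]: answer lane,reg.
r=1⇒gr=1,Rb=0  c=2⇒th=1,odd=0
L=1*4+1=5  i=0*2+0=0

5,0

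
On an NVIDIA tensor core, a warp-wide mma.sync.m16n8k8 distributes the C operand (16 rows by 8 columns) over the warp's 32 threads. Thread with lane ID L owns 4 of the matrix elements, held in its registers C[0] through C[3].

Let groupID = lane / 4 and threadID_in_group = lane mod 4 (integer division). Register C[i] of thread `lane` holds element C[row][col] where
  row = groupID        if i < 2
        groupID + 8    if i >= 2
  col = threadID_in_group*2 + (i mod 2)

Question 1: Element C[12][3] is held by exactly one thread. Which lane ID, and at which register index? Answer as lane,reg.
17,3

r=12→G=4,rhi=1  c=3→T=1,p=1
L=4*4+1=17  i=1*2+1=3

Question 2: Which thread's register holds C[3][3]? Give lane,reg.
r=3→G=3,rhi=0  c=3→T=1,p=1
L=3*4+1=13  i=0*2+1=1

13,1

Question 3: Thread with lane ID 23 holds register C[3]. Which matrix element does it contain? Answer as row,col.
lane 23->23/4=5, 23 mod 4=3
i=3  r:5+8->13  c:2·3+1->7

13,7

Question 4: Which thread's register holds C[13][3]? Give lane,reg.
21,3

r:13=>grp=5,rB=1  c:3=>tig=1,lo=1
L=5*4+1=21  i=1*2+1=3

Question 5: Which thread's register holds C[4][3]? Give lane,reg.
r=4→G=4,rhi=0  c=3→T=1,p=1
L=4*4+1=17  i=0*2+1=1

17,1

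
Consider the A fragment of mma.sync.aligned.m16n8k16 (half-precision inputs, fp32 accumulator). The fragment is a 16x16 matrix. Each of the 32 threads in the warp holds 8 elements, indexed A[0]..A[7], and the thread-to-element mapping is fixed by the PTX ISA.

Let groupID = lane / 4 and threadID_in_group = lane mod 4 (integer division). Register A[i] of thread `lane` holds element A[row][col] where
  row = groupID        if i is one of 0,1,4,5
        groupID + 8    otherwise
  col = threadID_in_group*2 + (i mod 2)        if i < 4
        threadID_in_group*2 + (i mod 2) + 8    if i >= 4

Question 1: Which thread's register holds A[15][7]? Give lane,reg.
r=15⇒gr=7,Rb=1  c=7⇒Cb=0,th=3,odd=1
L=7*4+3=31  i=0*4+1*2+1=3

31,3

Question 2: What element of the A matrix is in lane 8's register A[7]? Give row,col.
10,9

L=8=>grp=8>>2=2, tig=8&3=0
[7]=>row 2+8=10  col 0·2+1+8=9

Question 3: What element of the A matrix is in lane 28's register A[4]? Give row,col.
28: grp=7,tig=0
[4] (7+0,0*2+0+8) = (7,8)

7,8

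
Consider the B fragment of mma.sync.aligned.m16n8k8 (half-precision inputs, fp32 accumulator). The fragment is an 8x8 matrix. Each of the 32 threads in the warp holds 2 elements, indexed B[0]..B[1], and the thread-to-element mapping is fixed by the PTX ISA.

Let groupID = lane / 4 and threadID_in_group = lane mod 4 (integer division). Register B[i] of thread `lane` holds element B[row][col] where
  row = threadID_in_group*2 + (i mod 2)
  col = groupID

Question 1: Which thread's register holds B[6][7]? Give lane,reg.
31,0

c: 7->gid=7  r: 6->tid=3,i&1=0
L=7*4+3=31  i=0=0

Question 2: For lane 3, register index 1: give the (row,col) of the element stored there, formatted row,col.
7,0

L=3=>grp=3>>2=0, tig=3&3=3
[1]=>row 3·2+1=7  col grp=0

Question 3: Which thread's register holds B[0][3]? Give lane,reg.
12,0

c=3⇒gr=3  r=0⇒th=0,odd=0
L=3*4+0=12  i=0=0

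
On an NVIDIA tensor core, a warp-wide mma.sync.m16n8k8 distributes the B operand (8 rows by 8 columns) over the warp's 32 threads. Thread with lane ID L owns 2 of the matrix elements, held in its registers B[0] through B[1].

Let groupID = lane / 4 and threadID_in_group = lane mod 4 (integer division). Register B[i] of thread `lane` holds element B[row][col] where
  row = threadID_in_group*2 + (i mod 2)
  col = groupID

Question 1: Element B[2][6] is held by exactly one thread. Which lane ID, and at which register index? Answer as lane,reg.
25,0

c=6->g=6  r=2->t=1,b0=0
L=6*4+1=25  i=0=0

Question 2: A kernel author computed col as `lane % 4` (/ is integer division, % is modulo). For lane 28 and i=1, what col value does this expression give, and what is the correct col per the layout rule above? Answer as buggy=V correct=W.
buggy=0 correct=7

`lane % 4`[28,1]->0
lane 28->28/4=7, 28 mod 4=0
i=1  r:2·0+1->1  c:7
col: 0 vs 7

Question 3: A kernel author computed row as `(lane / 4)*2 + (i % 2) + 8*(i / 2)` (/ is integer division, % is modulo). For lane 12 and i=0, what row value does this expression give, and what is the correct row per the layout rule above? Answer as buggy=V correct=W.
buggy=6 correct=0

`(lane / 4)*2 + (i % 2) + 8*(i / 2)`[12,0]→6
lane 12→12/4=3, 12 mod 4=0
i=0  r:2·0+0→0  c:3
row: 6 vs 0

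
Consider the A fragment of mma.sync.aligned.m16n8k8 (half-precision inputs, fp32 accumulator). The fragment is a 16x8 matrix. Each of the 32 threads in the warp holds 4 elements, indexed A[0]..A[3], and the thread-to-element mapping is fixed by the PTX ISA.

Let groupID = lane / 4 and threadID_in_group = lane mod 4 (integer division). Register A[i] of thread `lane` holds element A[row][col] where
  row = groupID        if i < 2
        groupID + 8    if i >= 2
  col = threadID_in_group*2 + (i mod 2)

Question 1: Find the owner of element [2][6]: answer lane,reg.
11,0

r=2->g=2,rb=0  c=6->t=3,b0=0
L=2*4+3=11  i=0*2+0=0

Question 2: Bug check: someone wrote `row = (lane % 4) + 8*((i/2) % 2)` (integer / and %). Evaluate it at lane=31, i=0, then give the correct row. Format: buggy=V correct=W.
buggy=3 correct=7

`(lane % 4) + 8*((i/2) % 2)`[31,0]->3
lane 31: gid=7 (31/4), tid=3 (31%4)
i=0: r=7+0=7, c=3*2+0=6
row: 3 vs 7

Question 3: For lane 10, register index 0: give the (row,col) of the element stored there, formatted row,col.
lane 10→10/4=2, 10 mod 4=2
i=0  r:2+0→2  c:2·2+0→4

2,4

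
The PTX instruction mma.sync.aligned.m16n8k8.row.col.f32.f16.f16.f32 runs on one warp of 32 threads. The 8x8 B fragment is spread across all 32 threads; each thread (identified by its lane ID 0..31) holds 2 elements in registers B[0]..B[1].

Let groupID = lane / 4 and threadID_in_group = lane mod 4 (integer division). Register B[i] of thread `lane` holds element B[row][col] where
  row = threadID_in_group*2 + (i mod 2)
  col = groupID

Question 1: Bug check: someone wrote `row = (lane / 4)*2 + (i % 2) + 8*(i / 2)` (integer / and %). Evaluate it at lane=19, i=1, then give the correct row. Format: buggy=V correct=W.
buggy=9 correct=7

`(lane / 4)*2 + (i % 2) + 8*(i / 2)`[19,1]⇒9
lane 19: gr=4 (19/4), th=3 (19%4)
i=1: r=3*2+1=7, c=gr=4
row: 9 vs 7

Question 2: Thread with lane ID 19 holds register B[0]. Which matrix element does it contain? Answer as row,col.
19: g=4,t=3
[0] (3*2+0,4) = (6,4)

6,4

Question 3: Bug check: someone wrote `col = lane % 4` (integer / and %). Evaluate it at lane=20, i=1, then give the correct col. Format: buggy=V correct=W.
`lane % 4`[20,1]->0
L=20->gid=20>>2=5, tid=20&3=0
[1]->row 0·2+1=1  col gid=5
col: 0 vs 5

buggy=0 correct=5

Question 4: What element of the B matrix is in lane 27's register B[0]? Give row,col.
6,6

lane 27: G=6 (27/4), T=3 (27%4)
i=0: r=3*2+0=6, c=G=6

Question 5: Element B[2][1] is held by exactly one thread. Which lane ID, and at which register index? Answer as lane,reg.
5,0

c:1=>grp=1  r:2=>tig=1,lo=0
L=1*4+1=5  i=0=0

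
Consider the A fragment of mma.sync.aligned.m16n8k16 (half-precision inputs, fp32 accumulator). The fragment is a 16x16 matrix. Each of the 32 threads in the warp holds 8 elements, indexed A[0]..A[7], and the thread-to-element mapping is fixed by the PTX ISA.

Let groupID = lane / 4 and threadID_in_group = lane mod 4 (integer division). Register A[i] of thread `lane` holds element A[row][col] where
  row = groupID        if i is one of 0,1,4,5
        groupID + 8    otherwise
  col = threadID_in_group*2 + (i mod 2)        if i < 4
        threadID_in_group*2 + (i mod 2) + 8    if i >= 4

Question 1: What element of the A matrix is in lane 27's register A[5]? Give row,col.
lane 27⇒27/4=6, 27 mod 4=3
i=5  r:6+0⇒6  c:2·3+1+8⇒15

6,15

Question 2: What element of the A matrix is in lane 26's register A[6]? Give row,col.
14,12

L=26=>grp=26>>2=6, tig=26&3=2
[6]=>row 6+8=14  col 2·2+0+8=12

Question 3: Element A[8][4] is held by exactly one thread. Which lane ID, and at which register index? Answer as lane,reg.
r:8=>grp=0,rB=1  c:4=>cB=0,tig=2,lo=0
L=0*4+2=2  i=0*4+1*2+0=2

2,2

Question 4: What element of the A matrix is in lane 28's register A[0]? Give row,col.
lane 28⇒28/4=7, 28 mod 4=0
i=0  r:7+0⇒7  c:2·0+0+0⇒0

7,0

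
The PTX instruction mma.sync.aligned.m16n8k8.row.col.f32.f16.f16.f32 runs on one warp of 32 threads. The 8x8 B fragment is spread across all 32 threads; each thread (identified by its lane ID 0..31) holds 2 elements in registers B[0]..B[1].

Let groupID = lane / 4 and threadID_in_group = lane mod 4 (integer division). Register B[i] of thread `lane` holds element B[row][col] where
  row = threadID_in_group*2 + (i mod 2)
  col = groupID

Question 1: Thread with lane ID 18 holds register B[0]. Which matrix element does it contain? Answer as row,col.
4,4

L=18=>grp=18>>2=4, tig=18&3=2
[0]=>row 2·2+0=4  col grp=4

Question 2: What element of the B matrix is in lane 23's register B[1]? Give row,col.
7,5

lane 23→23/4=5, 23 mod 4=3
i=1  r:2·3+1→7  c:5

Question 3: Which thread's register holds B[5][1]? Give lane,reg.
6,1

c: 1->gid=1  r: 5->tid=2,i&1=1
L=1*4+2=6  i=1=1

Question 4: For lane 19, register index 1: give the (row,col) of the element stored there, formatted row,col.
7,4

19: gid=4,tid=3
[1] (3*2+1,4) = (7,4)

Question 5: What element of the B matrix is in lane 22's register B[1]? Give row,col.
lane 22->22/4=5, 22 mod 4=2
i=1  r:2·2+1->5  c:5

5,5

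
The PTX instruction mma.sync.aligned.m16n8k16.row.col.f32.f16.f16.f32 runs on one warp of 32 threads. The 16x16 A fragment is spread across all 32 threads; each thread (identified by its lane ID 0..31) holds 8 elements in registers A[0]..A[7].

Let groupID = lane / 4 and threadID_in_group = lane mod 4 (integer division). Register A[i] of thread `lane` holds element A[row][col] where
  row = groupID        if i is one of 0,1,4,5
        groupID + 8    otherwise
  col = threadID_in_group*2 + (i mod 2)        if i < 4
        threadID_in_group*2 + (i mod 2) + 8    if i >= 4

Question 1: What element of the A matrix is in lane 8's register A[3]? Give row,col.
lane 8->8/4=2, 8 mod 4=0
i=3  r:2+8->10  c:2·0+1+0->1

10,1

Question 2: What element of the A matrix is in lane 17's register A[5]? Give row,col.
4,11

lane 17: gid=4 (17/4), tid=1 (17%4)
i=5: r=4+0=4, c=1*2+1+8=11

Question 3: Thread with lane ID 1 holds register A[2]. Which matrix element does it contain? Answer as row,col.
L=1->g=1>>2=0, t=1&3=1
[2]->row 0+8=8  col 1·2+0+0=2

8,2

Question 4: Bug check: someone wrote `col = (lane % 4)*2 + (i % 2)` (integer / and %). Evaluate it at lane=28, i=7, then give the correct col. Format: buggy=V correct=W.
buggy=1 correct=9

`(lane % 4)*2 + (i % 2)`[28,7]=>1
L=28=>grp=28>>2=7, tig=28&3=0
[7]=>row 7+8=15  col 0·2+1+8=9
col: 1 vs 9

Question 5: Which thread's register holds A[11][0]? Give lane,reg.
r: 11->gid=3,r8=1  c: 0->c8=0,tid=0,i&1=0
L=3*4+0=12  i=0*4+1*2+0=2

12,2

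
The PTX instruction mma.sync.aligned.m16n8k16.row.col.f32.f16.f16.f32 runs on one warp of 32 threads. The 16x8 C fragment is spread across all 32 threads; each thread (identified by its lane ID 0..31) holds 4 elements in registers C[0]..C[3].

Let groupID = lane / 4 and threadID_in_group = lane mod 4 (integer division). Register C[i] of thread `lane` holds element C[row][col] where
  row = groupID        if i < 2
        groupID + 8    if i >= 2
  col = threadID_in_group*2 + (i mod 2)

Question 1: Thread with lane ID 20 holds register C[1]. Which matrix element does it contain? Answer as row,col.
lane 20→20/4=5, 20 mod 4=0
i=1  r:5+0→5  c:2·0+1→1

5,1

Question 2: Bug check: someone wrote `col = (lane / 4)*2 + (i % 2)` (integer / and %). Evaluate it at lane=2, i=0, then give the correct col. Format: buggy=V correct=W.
buggy=0 correct=4

`(lane / 4)*2 + (i % 2)`[2,0]=>0
2: grp=0,tig=2
[0] (0+0,2*2+0) = (0,4)
col: 0 vs 4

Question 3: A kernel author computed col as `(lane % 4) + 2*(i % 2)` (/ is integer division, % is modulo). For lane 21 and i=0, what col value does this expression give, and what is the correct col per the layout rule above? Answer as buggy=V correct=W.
`(lane % 4) + 2*(i % 2)`[21,0]->1
lane 21: g=5 (21/4), t=1 (21%4)
i=0: r=5+0=5, c=1*2+0=2
col: 1 vs 2

buggy=1 correct=2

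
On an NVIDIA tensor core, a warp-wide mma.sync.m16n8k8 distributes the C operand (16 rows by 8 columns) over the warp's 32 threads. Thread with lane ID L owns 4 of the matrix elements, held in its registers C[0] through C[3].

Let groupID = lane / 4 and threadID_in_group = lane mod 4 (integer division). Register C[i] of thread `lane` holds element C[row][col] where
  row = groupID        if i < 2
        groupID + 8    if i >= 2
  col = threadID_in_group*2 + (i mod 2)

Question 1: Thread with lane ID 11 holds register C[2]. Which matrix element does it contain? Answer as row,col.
10,6

lane 11: g=2 (11/4), t=3 (11%4)
i=2: r=2+8=10, c=3*2+0=6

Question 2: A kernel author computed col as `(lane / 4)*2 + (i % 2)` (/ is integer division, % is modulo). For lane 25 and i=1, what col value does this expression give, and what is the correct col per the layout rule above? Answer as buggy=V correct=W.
buggy=13 correct=3

`(lane / 4)*2 + (i % 2)`[25,1]→13
lane 25: G=6 (25/4), T=1 (25%4)
i=1: r=6+0=6, c=1*2+1=3
col: 13 vs 3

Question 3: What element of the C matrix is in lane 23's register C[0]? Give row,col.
L=23->gid=23>>2=5, tid=23&3=3
[0]->row 5+0=5  col 3·2+0=6

5,6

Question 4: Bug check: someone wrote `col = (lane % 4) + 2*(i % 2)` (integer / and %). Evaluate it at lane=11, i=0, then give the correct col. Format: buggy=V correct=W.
buggy=3 correct=6

`(lane % 4) + 2*(i % 2)`[11,0]->3
11: gid=2,tid=3
[0] (2+0,3*2+0) = (2,6)
col: 3 vs 6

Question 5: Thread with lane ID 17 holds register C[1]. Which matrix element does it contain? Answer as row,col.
L=17→G=17>>2=4, T=17&3=1
[1]→row 4+0=4  col 1·2+1=3

4,3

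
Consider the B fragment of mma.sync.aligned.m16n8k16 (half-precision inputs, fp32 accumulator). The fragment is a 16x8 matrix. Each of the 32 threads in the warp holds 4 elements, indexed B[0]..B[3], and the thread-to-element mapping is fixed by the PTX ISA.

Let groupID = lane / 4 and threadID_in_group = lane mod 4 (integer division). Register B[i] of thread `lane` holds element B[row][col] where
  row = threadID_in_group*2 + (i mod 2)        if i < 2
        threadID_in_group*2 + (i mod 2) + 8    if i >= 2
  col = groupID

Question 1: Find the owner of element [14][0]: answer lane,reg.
c=0⇒gr=0  r=14⇒Rb=1,th=3,odd=0
L=0*4+3=3  i=1*2+0=2

3,2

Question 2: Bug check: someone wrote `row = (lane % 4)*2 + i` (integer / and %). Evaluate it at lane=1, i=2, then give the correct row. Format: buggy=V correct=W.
buggy=4 correct=10

`(lane % 4)*2 + i`[1,2]->4
L=1->g=1>>2=0, t=1&3=1
[2]->row 1·2+0+8=10  col g=0
row: 4 vs 10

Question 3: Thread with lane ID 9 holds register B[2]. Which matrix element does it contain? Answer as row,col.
10,2

L=9->g=9>>2=2, t=9&3=1
[2]->row 1·2+0+8=10  col g=2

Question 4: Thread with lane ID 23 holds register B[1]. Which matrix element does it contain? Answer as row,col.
L=23→G=23>>2=5, T=23&3=3
[1]→row 3·2+1+0=7  col G=5

7,5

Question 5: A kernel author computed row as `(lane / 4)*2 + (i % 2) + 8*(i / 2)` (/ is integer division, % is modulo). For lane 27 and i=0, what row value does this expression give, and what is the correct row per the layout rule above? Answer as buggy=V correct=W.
`(lane / 4)*2 + (i % 2) + 8*(i / 2)`[27,0]->12
L=27->g=27>>2=6, t=27&3=3
[0]->row 3·2+0+0=6  col g=6
row: 12 vs 6

buggy=12 correct=6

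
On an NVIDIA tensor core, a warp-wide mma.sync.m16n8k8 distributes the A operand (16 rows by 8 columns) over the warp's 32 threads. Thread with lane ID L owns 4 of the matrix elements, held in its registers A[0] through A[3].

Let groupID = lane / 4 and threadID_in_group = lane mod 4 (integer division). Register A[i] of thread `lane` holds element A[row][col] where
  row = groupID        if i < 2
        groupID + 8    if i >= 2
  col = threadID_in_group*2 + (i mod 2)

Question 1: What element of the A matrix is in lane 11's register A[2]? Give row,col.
10,6

11: grp=2,tig=3
[2] (2+8,3*2+0) = (10,6)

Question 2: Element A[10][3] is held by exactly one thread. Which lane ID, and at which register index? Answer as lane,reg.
9,3

r=10⇒gr=2,Rb=1  c=3⇒th=1,odd=1
L=2*4+1=9  i=1*2+1=3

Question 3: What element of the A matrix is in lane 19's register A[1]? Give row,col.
4,7

lane 19: G=4 (19/4), T=3 (19%4)
i=1: r=4+0=4, c=3*2+1=7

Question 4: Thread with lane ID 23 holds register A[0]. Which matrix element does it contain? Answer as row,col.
23: gid=5,tid=3
[0] (5+0,3*2+0) = (5,6)

5,6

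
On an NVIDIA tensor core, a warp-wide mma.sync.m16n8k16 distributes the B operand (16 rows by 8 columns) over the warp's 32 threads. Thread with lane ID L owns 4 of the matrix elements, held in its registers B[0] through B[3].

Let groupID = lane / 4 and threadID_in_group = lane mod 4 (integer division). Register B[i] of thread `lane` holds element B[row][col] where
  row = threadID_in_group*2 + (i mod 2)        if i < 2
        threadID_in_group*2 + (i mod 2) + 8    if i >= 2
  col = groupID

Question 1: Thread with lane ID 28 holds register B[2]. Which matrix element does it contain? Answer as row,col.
28: gr=7,th=0
[2] (0*2+0+8,7) = (8,7)

8,7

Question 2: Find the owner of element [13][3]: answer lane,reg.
c: 3->gid=3  r: 13->r8=1,tid=2,i&1=1
L=3*4+2=14  i=1*2+1=3

14,3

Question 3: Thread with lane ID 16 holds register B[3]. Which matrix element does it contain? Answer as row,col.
9,4

lane 16->16/4=4, 16 mod 4=0
i=3  r:2·0+1+8->9  c:4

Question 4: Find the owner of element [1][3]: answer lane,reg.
c: 3->gid=3  r: 1->r8=0,tid=0,i&1=1
L=3*4+0=12  i=0*2+1=1

12,1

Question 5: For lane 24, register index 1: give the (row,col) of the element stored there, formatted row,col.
1,6

lane 24: G=6 (24/4), T=0 (24%4)
i=1: r=0*2+1+0=1, c=G=6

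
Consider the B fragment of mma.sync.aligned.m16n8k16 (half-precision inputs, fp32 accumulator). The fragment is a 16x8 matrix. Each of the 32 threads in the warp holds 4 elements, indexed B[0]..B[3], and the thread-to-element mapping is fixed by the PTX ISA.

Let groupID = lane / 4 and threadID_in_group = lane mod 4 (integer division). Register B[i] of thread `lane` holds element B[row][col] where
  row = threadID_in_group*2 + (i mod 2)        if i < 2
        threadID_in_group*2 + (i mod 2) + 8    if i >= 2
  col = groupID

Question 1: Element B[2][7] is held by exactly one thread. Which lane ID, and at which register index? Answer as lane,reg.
c: 7->gid=7  r: 2->r8=0,tid=1,i&1=0
L=7*4+1=29  i=0*2+0=0

29,0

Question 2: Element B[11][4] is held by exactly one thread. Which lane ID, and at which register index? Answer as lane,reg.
c=4→G=4  r=11→rhi=1,T=1,p=1
L=4*4+1=17  i=1*2+1=3

17,3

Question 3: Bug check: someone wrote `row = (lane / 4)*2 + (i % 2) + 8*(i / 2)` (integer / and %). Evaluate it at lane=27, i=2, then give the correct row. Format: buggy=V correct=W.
`(lane / 4)*2 + (i % 2) + 8*(i / 2)`[27,2]→20
lane 27: G=6 (27/4), T=3 (27%4)
i=2: r=3*2+0+8=14, c=G=6
row: 20 vs 14

buggy=20 correct=14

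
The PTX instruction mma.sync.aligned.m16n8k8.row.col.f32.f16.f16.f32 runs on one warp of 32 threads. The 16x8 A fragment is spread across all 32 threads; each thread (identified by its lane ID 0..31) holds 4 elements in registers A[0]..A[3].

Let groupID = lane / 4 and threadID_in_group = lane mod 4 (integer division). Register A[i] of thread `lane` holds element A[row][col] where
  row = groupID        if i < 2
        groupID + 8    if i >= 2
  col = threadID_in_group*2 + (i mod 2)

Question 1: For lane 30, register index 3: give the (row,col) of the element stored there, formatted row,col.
L=30->gid=30>>2=7, tid=30&3=2
[3]->row 7+8=15  col 2·2+1=5

15,5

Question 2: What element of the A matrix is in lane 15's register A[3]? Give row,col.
L=15=>grp=15>>2=3, tig=15&3=3
[3]=>row 3+8=11  col 3·2+1=7

11,7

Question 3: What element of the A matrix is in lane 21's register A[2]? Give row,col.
13,2

L=21=>grp=21>>2=5, tig=21&3=1
[2]=>row 5+8=13  col 1·2+0=2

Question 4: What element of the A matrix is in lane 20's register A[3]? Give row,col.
20: gid=5,tid=0
[3] (5+8,0*2+1) = (13,1)

13,1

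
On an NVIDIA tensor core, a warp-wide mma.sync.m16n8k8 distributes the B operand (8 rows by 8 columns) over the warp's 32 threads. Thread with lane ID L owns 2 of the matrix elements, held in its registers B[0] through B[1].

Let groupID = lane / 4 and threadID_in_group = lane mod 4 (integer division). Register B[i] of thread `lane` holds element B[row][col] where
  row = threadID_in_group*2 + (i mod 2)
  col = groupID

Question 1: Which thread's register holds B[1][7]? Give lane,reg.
c: 7->gid=7  r: 1->tid=0,i&1=1
L=7*4+0=28  i=1=1

28,1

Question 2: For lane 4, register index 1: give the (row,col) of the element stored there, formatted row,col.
L=4=>grp=4>>2=1, tig=4&3=0
[1]=>row 0·2+1=1  col grp=1

1,1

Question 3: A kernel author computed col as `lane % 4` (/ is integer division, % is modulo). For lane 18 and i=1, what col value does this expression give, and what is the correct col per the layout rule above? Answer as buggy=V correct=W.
`lane % 4`[18,1]⇒2
lane 18: gr=4 (18/4), th=2 (18%4)
i=1: r=2*2+1=5, c=gr=4
col: 2 vs 4

buggy=2 correct=4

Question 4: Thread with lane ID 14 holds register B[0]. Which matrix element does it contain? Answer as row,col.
14: G=3,T=2
[0] (2*2+0,3) = (4,3)

4,3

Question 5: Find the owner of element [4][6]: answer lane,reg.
26,0

c=6⇒gr=6  r=4⇒th=2,odd=0
L=6*4+2=26  i=0=0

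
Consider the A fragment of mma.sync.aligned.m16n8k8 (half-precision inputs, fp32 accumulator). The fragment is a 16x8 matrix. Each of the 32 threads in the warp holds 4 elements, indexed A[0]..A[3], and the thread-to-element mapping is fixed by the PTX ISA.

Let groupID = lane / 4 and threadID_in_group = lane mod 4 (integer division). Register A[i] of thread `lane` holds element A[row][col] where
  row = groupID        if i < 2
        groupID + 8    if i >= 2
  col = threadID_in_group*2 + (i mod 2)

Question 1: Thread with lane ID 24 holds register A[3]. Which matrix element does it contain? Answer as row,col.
14,1

lane 24⇒24/4=6, 24 mod 4=0
i=3  r:6+8⇒14  c:2·0+1⇒1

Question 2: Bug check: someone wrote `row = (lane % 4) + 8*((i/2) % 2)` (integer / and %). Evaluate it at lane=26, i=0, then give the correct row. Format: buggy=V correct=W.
buggy=2 correct=6

`(lane % 4) + 8*((i/2) % 2)`[26,0]=>2
26: grp=6,tig=2
[0] (6+0,2*2+0) = (6,4)
row: 2 vs 6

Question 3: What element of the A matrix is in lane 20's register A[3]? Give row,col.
13,1

20: gr=5,th=0
[3] (5+8,0*2+1) = (13,1)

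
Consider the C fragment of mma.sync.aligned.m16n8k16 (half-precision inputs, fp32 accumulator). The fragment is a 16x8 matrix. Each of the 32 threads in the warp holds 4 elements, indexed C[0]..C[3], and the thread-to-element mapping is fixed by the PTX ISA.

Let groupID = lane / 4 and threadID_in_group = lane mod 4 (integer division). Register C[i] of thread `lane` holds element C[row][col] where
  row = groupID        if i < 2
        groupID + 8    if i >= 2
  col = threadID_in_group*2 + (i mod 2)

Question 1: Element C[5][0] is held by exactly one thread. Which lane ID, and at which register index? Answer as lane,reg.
20,0

r=5⇒gr=5,Rb=0  c=0⇒th=0,odd=0
L=5*4+0=20  i=0*2+0=0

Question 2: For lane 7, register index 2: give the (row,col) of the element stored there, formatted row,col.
lane 7: grp=1 (7/4), tig=3 (7%4)
i=2: r=1+8=9, c=3*2+0=6

9,6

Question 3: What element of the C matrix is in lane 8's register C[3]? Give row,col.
10,1

lane 8->8/4=2, 8 mod 4=0
i=3  r:2+8->10  c:2·0+1->1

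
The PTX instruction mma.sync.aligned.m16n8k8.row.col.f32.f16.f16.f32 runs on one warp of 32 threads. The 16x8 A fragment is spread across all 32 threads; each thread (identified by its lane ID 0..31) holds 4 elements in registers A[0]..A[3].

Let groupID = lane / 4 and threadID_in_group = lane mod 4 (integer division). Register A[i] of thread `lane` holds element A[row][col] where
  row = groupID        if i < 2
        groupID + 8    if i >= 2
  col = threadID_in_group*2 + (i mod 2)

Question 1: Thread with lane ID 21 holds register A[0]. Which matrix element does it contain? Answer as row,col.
5,2

21: G=5,T=1
[0] (5+0,1*2+0) = (5,2)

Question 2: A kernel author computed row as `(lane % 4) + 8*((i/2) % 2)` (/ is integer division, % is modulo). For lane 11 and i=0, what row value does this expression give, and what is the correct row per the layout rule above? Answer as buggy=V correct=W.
buggy=3 correct=2

`(lane % 4) + 8*((i/2) % 2)`[11,0]->3
L=11->g=11>>2=2, t=11&3=3
[0]->row 2+0=2  col 3·2+0=6
row: 3 vs 2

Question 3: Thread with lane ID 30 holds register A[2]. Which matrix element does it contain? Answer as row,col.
lane 30->30/4=7, 30 mod 4=2
i=2  r:7+8->15  c:2·2+0->4

15,4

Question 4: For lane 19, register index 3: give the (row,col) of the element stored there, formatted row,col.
12,7

L=19->gid=19>>2=4, tid=19&3=3
[3]->row 4+8=12  col 3·2+1=7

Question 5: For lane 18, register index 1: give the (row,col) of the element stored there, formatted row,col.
4,5

L=18->g=18>>2=4, t=18&3=2
[1]->row 4+0=4  col 2·2+1=5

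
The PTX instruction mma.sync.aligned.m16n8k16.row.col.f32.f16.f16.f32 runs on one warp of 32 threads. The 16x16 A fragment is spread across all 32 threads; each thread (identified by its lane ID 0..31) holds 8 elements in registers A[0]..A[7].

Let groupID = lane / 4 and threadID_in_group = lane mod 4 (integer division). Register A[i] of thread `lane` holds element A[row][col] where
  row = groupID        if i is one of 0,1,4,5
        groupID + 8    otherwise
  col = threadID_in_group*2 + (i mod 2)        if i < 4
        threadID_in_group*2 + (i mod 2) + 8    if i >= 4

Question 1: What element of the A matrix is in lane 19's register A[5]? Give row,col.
lane 19: G=4 (19/4), T=3 (19%4)
i=5: r=4+0=4, c=3*2+1+8=15

4,15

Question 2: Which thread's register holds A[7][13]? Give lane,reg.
30,5

r=7->g=7,rb=0  c=13->cb=1,t=2,b0=1
L=7*4+2=30  i=1*4+0*2+1=5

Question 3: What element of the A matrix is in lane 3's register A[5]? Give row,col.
L=3=>grp=3>>2=0, tig=3&3=3
[5]=>row 0+0=0  col 3·2+1+8=15

0,15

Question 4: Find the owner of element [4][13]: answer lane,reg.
r: 4->gid=4,r8=0  c: 13->c8=1,tid=2,i&1=1
L=4*4+2=18  i=1*4+0*2+1=5

18,5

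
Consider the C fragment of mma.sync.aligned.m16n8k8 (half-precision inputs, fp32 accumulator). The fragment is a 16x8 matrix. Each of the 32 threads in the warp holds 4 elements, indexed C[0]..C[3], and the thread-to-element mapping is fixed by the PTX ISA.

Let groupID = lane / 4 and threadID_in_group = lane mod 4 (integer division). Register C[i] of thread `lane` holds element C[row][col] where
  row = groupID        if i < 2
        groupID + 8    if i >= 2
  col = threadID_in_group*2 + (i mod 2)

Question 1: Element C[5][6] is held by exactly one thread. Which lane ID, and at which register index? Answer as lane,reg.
r=5→G=5,rhi=0  c=6→T=3,p=0
L=5*4+3=23  i=0*2+0=0

23,0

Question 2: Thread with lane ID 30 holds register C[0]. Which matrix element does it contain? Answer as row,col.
7,4

lane 30→30/4=7, 30 mod 4=2
i=0  r:7+0→7  c:2·2+0→4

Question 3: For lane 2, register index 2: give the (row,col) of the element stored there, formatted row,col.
8,4

2: gid=0,tid=2
[2] (0+8,2*2+0) = (8,4)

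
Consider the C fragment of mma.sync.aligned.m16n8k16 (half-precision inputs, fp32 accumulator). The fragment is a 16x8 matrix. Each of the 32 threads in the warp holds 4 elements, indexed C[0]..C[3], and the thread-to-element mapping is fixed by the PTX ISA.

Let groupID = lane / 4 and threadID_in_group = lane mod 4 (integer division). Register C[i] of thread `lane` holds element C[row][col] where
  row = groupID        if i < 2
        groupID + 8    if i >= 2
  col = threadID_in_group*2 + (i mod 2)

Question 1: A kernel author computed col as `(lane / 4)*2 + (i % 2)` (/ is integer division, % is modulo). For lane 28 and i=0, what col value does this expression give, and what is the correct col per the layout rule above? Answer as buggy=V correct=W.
buggy=14 correct=0

`(lane / 4)*2 + (i % 2)`[28,0]=>14
lane 28=>28/4=7, 28 mod 4=0
i=0  r:7+0=>7  c:2·0+0=>0
col: 14 vs 0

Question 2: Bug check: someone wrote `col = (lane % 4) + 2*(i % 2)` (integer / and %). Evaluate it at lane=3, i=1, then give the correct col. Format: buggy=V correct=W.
`(lane % 4) + 2*(i % 2)`[3,1]→5
3: G=0,T=3
[1] (0+0,3*2+1) = (0,7)
col: 5 vs 7

buggy=5 correct=7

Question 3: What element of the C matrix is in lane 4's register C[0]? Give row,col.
1,0

lane 4->4/4=1, 4 mod 4=0
i=0  r:1+0->1  c:2·0+0->0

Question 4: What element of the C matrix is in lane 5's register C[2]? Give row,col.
9,2

lane 5: G=1 (5/4), T=1 (5%4)
i=2: r=1+8=9, c=1*2+0=2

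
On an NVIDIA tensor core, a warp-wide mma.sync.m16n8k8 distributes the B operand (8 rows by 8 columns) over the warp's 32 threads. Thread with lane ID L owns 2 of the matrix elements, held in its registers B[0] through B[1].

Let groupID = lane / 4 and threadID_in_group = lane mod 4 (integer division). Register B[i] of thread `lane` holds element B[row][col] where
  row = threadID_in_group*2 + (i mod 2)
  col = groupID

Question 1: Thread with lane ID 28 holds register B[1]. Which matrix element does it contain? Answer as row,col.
lane 28: G=7 (28/4), T=0 (28%4)
i=1: r=0*2+1=1, c=G=7

1,7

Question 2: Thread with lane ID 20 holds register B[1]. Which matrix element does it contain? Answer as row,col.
1,5

lane 20: gr=5 (20/4), th=0 (20%4)
i=1: r=0*2+1=1, c=gr=5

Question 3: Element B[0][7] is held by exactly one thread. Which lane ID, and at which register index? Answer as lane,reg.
c: 7->gid=7  r: 0->tid=0,i&1=0
L=7*4+0=28  i=0=0

28,0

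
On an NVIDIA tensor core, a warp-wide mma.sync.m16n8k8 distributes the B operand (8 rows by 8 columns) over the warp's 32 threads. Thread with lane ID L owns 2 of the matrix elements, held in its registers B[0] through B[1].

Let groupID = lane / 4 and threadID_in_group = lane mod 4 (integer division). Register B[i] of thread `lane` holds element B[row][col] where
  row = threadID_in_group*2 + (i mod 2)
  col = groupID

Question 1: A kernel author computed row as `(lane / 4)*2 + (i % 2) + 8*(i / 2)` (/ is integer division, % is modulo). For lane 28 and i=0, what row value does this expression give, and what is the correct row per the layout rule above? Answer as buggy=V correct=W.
`(lane / 4)*2 + (i % 2) + 8*(i / 2)`[28,0]→14
lane 28→28/4=7, 28 mod 4=0
i=0  r:2·0+0→0  c:7
row: 14 vs 0

buggy=14 correct=0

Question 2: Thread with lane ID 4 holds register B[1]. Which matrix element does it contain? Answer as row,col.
1,1

4: gid=1,tid=0
[1] (0*2+1,1) = (1,1)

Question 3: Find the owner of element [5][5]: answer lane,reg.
22,1

c:5=>grp=5  r:5=>tig=2,lo=1
L=5*4+2=22  i=1=1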